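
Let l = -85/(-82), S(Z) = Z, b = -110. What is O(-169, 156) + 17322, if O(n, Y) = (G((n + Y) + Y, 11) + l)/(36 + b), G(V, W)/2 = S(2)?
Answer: 105109483/6068 ≈ 17322.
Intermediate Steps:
G(V, W) = 4 (G(V, W) = 2*2 = 4)
l = 85/82 (l = -85*(-1/82) = 85/82 ≈ 1.0366)
O(n, Y) = -413/6068 (O(n, Y) = (4 + 85/82)/(36 - 110) = (413/82)/(-74) = (413/82)*(-1/74) = -413/6068)
O(-169, 156) + 17322 = -413/6068 + 17322 = 105109483/6068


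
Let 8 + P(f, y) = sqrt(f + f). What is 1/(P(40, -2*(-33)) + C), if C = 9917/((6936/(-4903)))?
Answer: -337634346504/2369596310526841 - 192432384*sqrt(5)/2369596310526841 ≈ -0.00014267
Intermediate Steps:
P(f, y) = -8 + sqrt(2)*sqrt(f) (P(f, y) = -8 + sqrt(f + f) = -8 + sqrt(2*f) = -8 + sqrt(2)*sqrt(f))
C = -48623051/6936 (C = 9917/((6936*(-1/4903))) = 9917/(-6936/4903) = 9917*(-4903/6936) = -48623051/6936 ≈ -7010.2)
1/(P(40, -2*(-33)) + C) = 1/((-8 + sqrt(2)*sqrt(40)) - 48623051/6936) = 1/((-8 + sqrt(2)*(2*sqrt(10))) - 48623051/6936) = 1/((-8 + 4*sqrt(5)) - 48623051/6936) = 1/(-48678539/6936 + 4*sqrt(5))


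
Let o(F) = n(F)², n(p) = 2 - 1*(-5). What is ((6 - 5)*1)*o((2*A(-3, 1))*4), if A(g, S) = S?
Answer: 49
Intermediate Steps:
n(p) = 7 (n(p) = 2 + 5 = 7)
o(F) = 49 (o(F) = 7² = 49)
((6 - 5)*1)*o((2*A(-3, 1))*4) = ((6 - 5)*1)*49 = (1*1)*49 = 1*49 = 49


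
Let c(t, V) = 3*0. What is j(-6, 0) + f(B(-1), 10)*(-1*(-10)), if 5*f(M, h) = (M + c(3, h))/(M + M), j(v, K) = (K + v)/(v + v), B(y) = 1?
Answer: 3/2 ≈ 1.5000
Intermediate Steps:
c(t, V) = 0
j(v, K) = (K + v)/(2*v) (j(v, K) = (K + v)/((2*v)) = (K + v)*(1/(2*v)) = (K + v)/(2*v))
f(M, h) = ⅒ (f(M, h) = ((M + 0)/(M + M))/5 = (M/((2*M)))/5 = (M*(1/(2*M)))/5 = (⅕)*(½) = ⅒)
j(-6, 0) + f(B(-1), 10)*(-1*(-10)) = (½)*(0 - 6)/(-6) + (-1*(-10))/10 = (½)*(-⅙)*(-6) + (⅒)*10 = ½ + 1 = 3/2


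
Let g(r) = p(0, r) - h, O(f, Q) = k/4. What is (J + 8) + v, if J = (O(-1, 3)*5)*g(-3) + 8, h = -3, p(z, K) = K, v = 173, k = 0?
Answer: 189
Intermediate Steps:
O(f, Q) = 0 (O(f, Q) = 0/4 = 0*(¼) = 0)
g(r) = 3 + r (g(r) = r - 1*(-3) = r + 3 = 3 + r)
J = 8 (J = (0*5)*(3 - 3) + 8 = 0*0 + 8 = 0 + 8 = 8)
(J + 8) + v = (8 + 8) + 173 = 16 + 173 = 189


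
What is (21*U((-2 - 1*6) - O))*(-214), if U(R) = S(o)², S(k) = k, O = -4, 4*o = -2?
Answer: -2247/2 ≈ -1123.5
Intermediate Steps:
o = -½ (o = (¼)*(-2) = -½ ≈ -0.50000)
U(R) = ¼ (U(R) = (-½)² = ¼)
(21*U((-2 - 1*6) - O))*(-214) = (21*(¼))*(-214) = (21/4)*(-214) = -2247/2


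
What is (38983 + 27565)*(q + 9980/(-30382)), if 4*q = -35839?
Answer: -9058018127133/15191 ≈ -5.9628e+8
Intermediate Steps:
q = -35839/4 (q = (¼)*(-35839) = -35839/4 ≈ -8959.8)
(38983 + 27565)*(q + 9980/(-30382)) = (38983 + 27565)*(-35839/4 + 9980/(-30382)) = 66548*(-35839/4 + 9980*(-1/30382)) = 66548*(-35839/4 - 4990/15191) = 66548*(-544450209/60764) = -9058018127133/15191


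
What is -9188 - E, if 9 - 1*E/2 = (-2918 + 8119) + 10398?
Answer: 21992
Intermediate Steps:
E = -31180 (E = 18 - 2*((-2918 + 8119) + 10398) = 18 - 2*(5201 + 10398) = 18 - 2*15599 = 18 - 31198 = -31180)
-9188 - E = -9188 - 1*(-31180) = -9188 + 31180 = 21992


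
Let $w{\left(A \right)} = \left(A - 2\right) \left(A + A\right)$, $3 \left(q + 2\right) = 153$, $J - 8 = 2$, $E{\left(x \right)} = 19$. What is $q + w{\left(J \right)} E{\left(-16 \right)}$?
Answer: $3089$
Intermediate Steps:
$J = 10$ ($J = 8 + 2 = 10$)
$q = 49$ ($q = -2 + \frac{1}{3} \cdot 153 = -2 + 51 = 49$)
$w{\left(A \right)} = 2 A \left(-2 + A\right)$ ($w{\left(A \right)} = \left(-2 + A\right) 2 A = 2 A \left(-2 + A\right)$)
$q + w{\left(J \right)} E{\left(-16 \right)} = 49 + 2 \cdot 10 \left(-2 + 10\right) 19 = 49 + 2 \cdot 10 \cdot 8 \cdot 19 = 49 + 160 \cdot 19 = 49 + 3040 = 3089$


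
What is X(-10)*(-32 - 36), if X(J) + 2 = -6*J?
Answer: -3944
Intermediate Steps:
X(J) = -2 - 6*J
X(-10)*(-32 - 36) = (-2 - 6*(-10))*(-32 - 36) = (-2 + 60)*(-68) = 58*(-68) = -3944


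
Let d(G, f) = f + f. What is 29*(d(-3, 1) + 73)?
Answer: 2175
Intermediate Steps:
d(G, f) = 2*f
29*(d(-3, 1) + 73) = 29*(2*1 + 73) = 29*(2 + 73) = 29*75 = 2175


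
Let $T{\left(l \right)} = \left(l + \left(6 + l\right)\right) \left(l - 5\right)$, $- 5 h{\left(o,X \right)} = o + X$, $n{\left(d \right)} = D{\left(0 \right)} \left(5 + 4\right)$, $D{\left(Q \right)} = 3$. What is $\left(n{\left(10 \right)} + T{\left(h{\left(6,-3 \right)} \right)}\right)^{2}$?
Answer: $\frac{9}{625} \approx 0.0144$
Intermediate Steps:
$n{\left(d \right)} = 27$ ($n{\left(d \right)} = 3 \left(5 + 4\right) = 3 \cdot 9 = 27$)
$h{\left(o,X \right)} = - \frac{X}{5} - \frac{o}{5}$ ($h{\left(o,X \right)} = - \frac{o + X}{5} = - \frac{X + o}{5} = - \frac{X}{5} - \frac{o}{5}$)
$T{\left(l \right)} = \left(-5 + l\right) \left(6 + 2 l\right)$ ($T{\left(l \right)} = \left(6 + 2 l\right) \left(-5 + l\right) = \left(-5 + l\right) \left(6 + 2 l\right)$)
$\left(n{\left(10 \right)} + T{\left(h{\left(6,-3 \right)} \right)}\right)^{2} = \left(27 - \left(30 - 2 \left(\left(- \frac{1}{5}\right) \left(-3\right) - \frac{6}{5}\right)^{2} + 4 \left(\left(- \frac{1}{5}\right) \left(-3\right) - \frac{6}{5}\right)\right)\right)^{2} = \left(27 - \left(30 - 2 \left(\frac{3}{5} - \frac{6}{5}\right)^{2} + 4 \left(\frac{3}{5} - \frac{6}{5}\right)\right)\right)^{2} = \left(27 - \left(\frac{138}{5} - \frac{18}{25}\right)\right)^{2} = \left(27 + \left(-30 + \frac{12}{5} + 2 \cdot \frac{9}{25}\right)\right)^{2} = \left(27 + \left(-30 + \frac{12}{5} + \frac{18}{25}\right)\right)^{2} = \left(27 - \frac{672}{25}\right)^{2} = \left(\frac{3}{25}\right)^{2} = \frac{9}{625}$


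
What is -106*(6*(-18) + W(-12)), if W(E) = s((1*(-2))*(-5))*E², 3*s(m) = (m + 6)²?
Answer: -1291080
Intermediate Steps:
s(m) = (6 + m)²/3 (s(m) = (m + 6)²/3 = (6 + m)²/3)
W(E) = 256*E²/3 (W(E) = ((6 + (1*(-2))*(-5))²/3)*E² = ((6 - 2*(-5))²/3)*E² = ((6 + 10)²/3)*E² = ((⅓)*16²)*E² = ((⅓)*256)*E² = 256*E²/3)
-106*(6*(-18) + W(-12)) = -106*(6*(-18) + (256/3)*(-12)²) = -106*(-108 + (256/3)*144) = -106*(-108 + 12288) = -106*12180 = -1291080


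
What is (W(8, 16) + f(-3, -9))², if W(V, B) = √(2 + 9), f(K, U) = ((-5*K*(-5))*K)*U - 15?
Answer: (2040 - √11)² ≈ 4.1481e+6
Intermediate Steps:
f(K, U) = -15 + 25*U*K² (f(K, U) = ((25*K)*K)*U - 15 = (25*K²)*U - 15 = 25*U*K² - 15 = -15 + 25*U*K²)
W(V, B) = √11
(W(8, 16) + f(-3, -9))² = (√11 + (-15 + 25*(-9)*(-3)²))² = (√11 + (-15 + 25*(-9)*9))² = (√11 + (-15 - 2025))² = (√11 - 2040)² = (-2040 + √11)²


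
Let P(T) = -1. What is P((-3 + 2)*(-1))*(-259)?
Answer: 259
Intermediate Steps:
P((-3 + 2)*(-1))*(-259) = -1*(-259) = 259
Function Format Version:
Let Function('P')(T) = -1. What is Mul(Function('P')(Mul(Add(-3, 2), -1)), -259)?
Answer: 259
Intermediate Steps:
Mul(Function('P')(Mul(Add(-3, 2), -1)), -259) = Mul(-1, -259) = 259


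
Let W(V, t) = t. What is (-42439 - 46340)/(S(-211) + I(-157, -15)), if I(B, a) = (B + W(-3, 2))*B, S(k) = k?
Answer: -88779/24124 ≈ -3.6801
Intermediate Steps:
I(B, a) = B*(2 + B) (I(B, a) = (B + 2)*B = (2 + B)*B = B*(2 + B))
(-42439 - 46340)/(S(-211) + I(-157, -15)) = (-42439 - 46340)/(-211 - 157*(2 - 157)) = -88779/(-211 - 157*(-155)) = -88779/(-211 + 24335) = -88779/24124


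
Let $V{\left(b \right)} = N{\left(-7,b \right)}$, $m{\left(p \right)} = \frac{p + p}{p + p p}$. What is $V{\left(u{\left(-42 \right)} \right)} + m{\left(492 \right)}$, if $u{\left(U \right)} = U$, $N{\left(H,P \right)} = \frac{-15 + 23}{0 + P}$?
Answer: $- \frac{1930}{10353} \approx -0.18642$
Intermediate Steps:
$m{\left(p \right)} = \frac{2 p}{p + p^{2}}$
$N{\left(H,P \right)} = \frac{8}{P}$
$V{\left(b \right)} = \frac{8}{b}$
$V{\left(u{\left(-42 \right)} \right)} + m{\left(492 \right)} = \frac{8}{-42} + \frac{2}{1 + 492} = 8 \left(- \frac{1}{42}\right) + \frac{2}{493} = - \frac{4}{21} + 2 \cdot \frac{1}{493} = - \frac{4}{21} + \frac{2}{493} = - \frac{1930}{10353}$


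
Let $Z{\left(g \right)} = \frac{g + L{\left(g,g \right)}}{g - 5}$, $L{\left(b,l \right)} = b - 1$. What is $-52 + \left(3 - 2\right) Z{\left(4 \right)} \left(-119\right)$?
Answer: $781$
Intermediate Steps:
$L{\left(b,l \right)} = -1 + b$
$Z{\left(g \right)} = \frac{-1 + 2 g}{-5 + g}$ ($Z{\left(g \right)} = \frac{g + \left(-1 + g\right)}{g - 5} = \frac{-1 + 2 g}{-5 + g}$)
$-52 + \left(3 - 2\right) Z{\left(4 \right)} \left(-119\right) = -52 + \left(3 - 2\right) \frac{-1 + 2 \cdot 4}{-5 + 4} \left(-119\right) = -52 + 1 \frac{-1 + 8}{-1} \left(-119\right) = -52 + 1 \left(\left(-1\right) 7\right) \left(-119\right) = -52 + 1 \left(-7\right) \left(-119\right) = -52 - -833 = -52 + 833 = 781$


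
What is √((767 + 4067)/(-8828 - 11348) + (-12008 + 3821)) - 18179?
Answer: -18179 + I*√208299225706/5044 ≈ -18179.0 + 90.483*I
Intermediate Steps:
√((767 + 4067)/(-8828 - 11348) + (-12008 + 3821)) - 18179 = √(4834/(-20176) - 8187) - 18179 = √(4834*(-1/20176) - 8187) - 18179 = √(-2417/10088 - 8187) - 18179 = √(-82592873/10088) - 18179 = I*√208299225706/5044 - 18179 = -18179 + I*√208299225706/5044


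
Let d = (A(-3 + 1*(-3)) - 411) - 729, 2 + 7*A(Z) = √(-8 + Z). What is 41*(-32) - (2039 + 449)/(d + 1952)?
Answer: 8*(-164*√14 + 934025*I)/(√14 - 5682*I) ≈ -1315.1 + 0.0020184*I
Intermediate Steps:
A(Z) = -2/7 + √(-8 + Z)/7
d = -7982/7 + I*√14/7 (d = ((-2/7 + √(-8 + (-3 + 1*(-3)))/7) - 411) - 729 = ((-2/7 + √(-8 + (-3 - 3))/7) - 411) - 729 = ((-2/7 + √(-8 - 6)/7) - 411) - 729 = ((-2/7 + √(-14)/7) - 411) - 729 = ((-2/7 + (I*√14)/7) - 411) - 729 = ((-2/7 + I*√14/7) - 411) - 729 = (-2879/7 + I*√14/7) - 729 = -7982/7 + I*√14/7 ≈ -1140.3 + 0.53452*I)
41*(-32) - (2039 + 449)/(d + 1952) = 41*(-32) - (2039 + 449)/((-7982/7 + I*√14/7) + 1952) = -1312 - 2488/(5682/7 + I*√14/7)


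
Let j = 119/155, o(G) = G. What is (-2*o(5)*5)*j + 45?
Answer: 205/31 ≈ 6.6129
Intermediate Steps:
j = 119/155 (j = 119*(1/155) = 119/155 ≈ 0.76774)
(-2*o(5)*5)*j + 45 = -2*5*5*(119/155) + 45 = -10*5*(119/155) + 45 = -1*50*(119/155) + 45 = -50*119/155 + 45 = -1190/31 + 45 = 205/31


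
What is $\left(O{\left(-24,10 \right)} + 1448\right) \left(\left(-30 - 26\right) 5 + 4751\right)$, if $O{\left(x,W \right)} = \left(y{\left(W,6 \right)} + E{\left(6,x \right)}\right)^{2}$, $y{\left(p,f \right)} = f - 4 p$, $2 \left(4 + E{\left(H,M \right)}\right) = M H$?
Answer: $60573108$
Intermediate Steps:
$E{\left(H,M \right)} = -4 + \frac{H M}{2}$ ($E{\left(H,M \right)} = -4 + \frac{M H}{2} = -4 + \frac{H M}{2}$)
$O{\left(x,W \right)} = \left(2 - 4 W + 3 x\right)^{2}$ ($O{\left(x,W \right)} = \left(\left(6 - 4 W\right) + \left(-4 + \frac{1}{2} \cdot 6 x\right)\right)^{2} = \left(\left(6 - 4 W\right) + \left(-4 + 3 x\right)\right)^{2} = \left(2 - 4 W + 3 x\right)^{2}$)
$\left(O{\left(-24,10 \right)} + 1448\right) \left(\left(-30 - 26\right) 5 + 4751\right) = \left(\left(2 - 40 + 3 \left(-24\right)\right)^{2} + 1448\right) \left(\left(-30 - 26\right) 5 + 4751\right) = \left(\left(2 - 40 - 72\right)^{2} + 1448\right) \left(\left(-56\right) 5 + 4751\right) = \left(\left(-110\right)^{2} + 1448\right) \left(-280 + 4751\right) = \left(12100 + 1448\right) 4471 = 13548 \cdot 4471 = 60573108$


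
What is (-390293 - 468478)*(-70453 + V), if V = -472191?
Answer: 466006930524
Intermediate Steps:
(-390293 - 468478)*(-70453 + V) = (-390293 - 468478)*(-70453 - 472191) = -858771*(-542644) = 466006930524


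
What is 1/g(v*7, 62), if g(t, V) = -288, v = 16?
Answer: -1/288 ≈ -0.0034722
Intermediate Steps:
1/g(v*7, 62) = 1/(-288) = -1/288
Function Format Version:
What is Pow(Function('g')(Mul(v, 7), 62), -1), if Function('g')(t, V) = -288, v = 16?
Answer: Rational(-1, 288) ≈ -0.0034722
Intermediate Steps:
Pow(Function('g')(Mul(v, 7), 62), -1) = Pow(-288, -1) = Rational(-1, 288)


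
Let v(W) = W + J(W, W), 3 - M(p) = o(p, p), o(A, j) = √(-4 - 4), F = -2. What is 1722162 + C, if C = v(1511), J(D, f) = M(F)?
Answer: 1723676 - 2*I*√2 ≈ 1.7237e+6 - 2.8284*I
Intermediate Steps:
o(A, j) = 2*I*√2 (o(A, j) = √(-8) = 2*I*√2)
M(p) = 3 - 2*I*√2
J(D, f) = 3 - 2*I*√2
v(W) = 3 + W - 2*I*√2 (v(W) = W + (3 - 2*I*√2) = 3 + W - 2*I*√2)
C = 1514 - 2*I*√2 (C = 3 + 1511 - 2*I*√2 = 1514 - 2*I*√2 ≈ 1514.0 - 2.8284*I)
1722162 + C = 1722162 + (1514 - 2*I*√2) = 1723676 - 2*I*√2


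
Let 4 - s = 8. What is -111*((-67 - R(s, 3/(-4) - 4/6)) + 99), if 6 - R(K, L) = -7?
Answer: -2109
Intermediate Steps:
s = -4 (s = 4 - 1*8 = 4 - 8 = -4)
R(K, L) = 13 (R(K, L) = 6 - 1*(-7) = 6 + 7 = 13)
-111*((-67 - R(s, 3/(-4) - 4/6)) + 99) = -111*((-67 - 1*13) + 99) = -111*((-67 - 13) + 99) = -111*(-80 + 99) = -111*19 = -2109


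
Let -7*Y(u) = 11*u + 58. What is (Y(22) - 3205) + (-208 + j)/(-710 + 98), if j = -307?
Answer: -13910215/4284 ≈ -3247.0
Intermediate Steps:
Y(u) = -58/7 - 11*u/7 (Y(u) = -(11*u + 58)/7 = -(58 + 11*u)/7 = -58/7 - 11*u/7)
(Y(22) - 3205) + (-208 + j)/(-710 + 98) = ((-58/7 - 11/7*22) - 3205) + (-208 - 307)/(-710 + 98) = ((-58/7 - 242/7) - 3205) - 515/(-612) = (-300/7 - 3205) - 515*(-1/612) = -22735/7 + 515/612 = -13910215/4284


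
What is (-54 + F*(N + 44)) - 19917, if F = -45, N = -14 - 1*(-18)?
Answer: -22131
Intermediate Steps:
N = 4 (N = -14 + 18 = 4)
(-54 + F*(N + 44)) - 19917 = (-54 - 45*(4 + 44)) - 19917 = (-54 - 45*48) - 19917 = (-54 - 2160) - 19917 = -2214 - 19917 = -22131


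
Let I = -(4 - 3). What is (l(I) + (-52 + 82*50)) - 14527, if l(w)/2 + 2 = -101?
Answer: -10685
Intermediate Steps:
I = -1 (I = -1*1 = -1)
l(w) = -206 (l(w) = -4 + 2*(-101) = -4 - 202 = -206)
(l(I) + (-52 + 82*50)) - 14527 = (-206 + (-52 + 82*50)) - 14527 = (-206 + (-52 + 4100)) - 14527 = (-206 + 4048) - 14527 = 3842 - 14527 = -10685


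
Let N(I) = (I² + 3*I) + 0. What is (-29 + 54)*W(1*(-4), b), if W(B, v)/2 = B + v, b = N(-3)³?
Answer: -200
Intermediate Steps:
N(I) = I² + 3*I
b = 0 (b = (-3*(3 - 3))³ = (-3*0)³ = 0³ = 0)
W(B, v) = 2*B + 2*v (W(B, v) = 2*(B + v) = 2*B + 2*v)
(-29 + 54)*W(1*(-4), b) = (-29 + 54)*(2*(1*(-4)) + 2*0) = 25*(2*(-4) + 0) = 25*(-8 + 0) = 25*(-8) = -200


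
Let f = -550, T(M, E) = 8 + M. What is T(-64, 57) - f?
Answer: 494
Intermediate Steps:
T(-64, 57) - f = (8 - 64) - 1*(-550) = -56 + 550 = 494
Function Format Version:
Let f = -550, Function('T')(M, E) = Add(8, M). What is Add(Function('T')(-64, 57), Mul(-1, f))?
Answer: 494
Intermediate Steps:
Add(Function('T')(-64, 57), Mul(-1, f)) = Add(Add(8, -64), Mul(-1, -550)) = Add(-56, 550) = 494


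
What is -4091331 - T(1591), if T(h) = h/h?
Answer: -4091332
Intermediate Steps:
T(h) = 1
-4091331 - T(1591) = -4091331 - 1*1 = -4091331 - 1 = -4091332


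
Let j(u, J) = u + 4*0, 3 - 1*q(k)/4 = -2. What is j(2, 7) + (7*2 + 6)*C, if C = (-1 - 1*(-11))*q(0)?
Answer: 4002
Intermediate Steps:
q(k) = 20 (q(k) = 12 - 4*(-2) = 12 + 8 = 20)
C = 200 (C = (-1 - 1*(-11))*20 = (-1 + 11)*20 = 10*20 = 200)
j(u, J) = u (j(u, J) = u + 0 = u)
j(2, 7) + (7*2 + 6)*C = 2 + (7*2 + 6)*200 = 2 + (14 + 6)*200 = 2 + 20*200 = 2 + 4000 = 4002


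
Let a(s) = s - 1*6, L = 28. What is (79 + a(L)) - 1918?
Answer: -1817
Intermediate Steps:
a(s) = -6 + s (a(s) = s - 6 = -6 + s)
(79 + a(L)) - 1918 = (79 + (-6 + 28)) - 1918 = (79 + 22) - 1918 = 101 - 1918 = -1817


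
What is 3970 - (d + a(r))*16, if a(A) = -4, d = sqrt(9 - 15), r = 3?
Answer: 4034 - 16*I*sqrt(6) ≈ 4034.0 - 39.192*I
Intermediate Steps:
d = I*sqrt(6) (d = sqrt(-6) = I*sqrt(6) ≈ 2.4495*I)
3970 - (d + a(r))*16 = 3970 - (I*sqrt(6) - 4)*16 = 3970 - (-4 + I*sqrt(6))*16 = 3970 - (-64 + 16*I*sqrt(6)) = 3970 + (64 - 16*I*sqrt(6)) = 4034 - 16*I*sqrt(6)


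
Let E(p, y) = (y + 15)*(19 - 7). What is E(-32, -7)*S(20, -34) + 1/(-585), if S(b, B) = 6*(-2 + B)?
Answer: -12130561/585 ≈ -20736.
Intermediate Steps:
E(p, y) = 180 + 12*y (E(p, y) = (15 + y)*12 = 180 + 12*y)
S(b, B) = -12 + 6*B
E(-32, -7)*S(20, -34) + 1/(-585) = (180 + 12*(-7))*(-12 + 6*(-34)) + 1/(-585) = (180 - 84)*(-12 - 204) - 1/585 = 96*(-216) - 1/585 = -20736 - 1/585 = -12130561/585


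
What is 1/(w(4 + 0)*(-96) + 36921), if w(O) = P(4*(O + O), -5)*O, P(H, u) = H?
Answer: 1/24633 ≈ 4.0596e-5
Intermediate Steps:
w(O) = 8*O² (w(O) = (4*(O + O))*O = (4*(2*O))*O = (8*O)*O = 8*O²)
1/(w(4 + 0)*(-96) + 36921) = 1/((8*(4 + 0)²)*(-96) + 36921) = 1/((8*4²)*(-96) + 36921) = 1/((8*16)*(-96) + 36921) = 1/(128*(-96) + 36921) = 1/(-12288 + 36921) = 1/24633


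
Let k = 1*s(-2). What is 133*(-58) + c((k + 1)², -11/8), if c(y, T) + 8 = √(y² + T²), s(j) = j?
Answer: -7722 + √185/8 ≈ -7720.3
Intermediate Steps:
k = -2 (k = 1*(-2) = -2)
c(y, T) = -8 + √(T² + y²) (c(y, T) = -8 + √(y² + T²) = -8 + √(T² + y²))
133*(-58) + c((k + 1)², -11/8) = 133*(-58) + (-8 + √((-11/8)² + ((-2 + 1)²)²)) = -7714 + (-8 + √((-11*⅛)² + ((-1)²)²)) = -7714 + (-8 + √((-11/8)² + 1²)) = -7714 + (-8 + √(121/64 + 1)) = -7714 + (-8 + √(185/64)) = -7714 + (-8 + √185/8) = -7722 + √185/8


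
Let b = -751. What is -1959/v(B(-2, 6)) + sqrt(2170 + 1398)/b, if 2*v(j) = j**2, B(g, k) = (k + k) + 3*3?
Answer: -1306/147 - 4*sqrt(223)/751 ≈ -8.9639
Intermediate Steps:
B(g, k) = 9 + 2*k (B(g, k) = 2*k + 9 = 9 + 2*k)
v(j) = j**2/2
-1959/v(B(-2, 6)) + sqrt(2170 + 1398)/b = -1959*2/(9 + 2*6)**2 + sqrt(2170 + 1398)/(-751) = -1959*2/(9 + 12)**2 + sqrt(3568)*(-1/751) = -1959/((1/2)*21**2) + (4*sqrt(223))*(-1/751) = -1959/((1/2)*441) - 4*sqrt(223)/751 = -1959/441/2 - 4*sqrt(223)/751 = -1959*2/441 - 4*sqrt(223)/751 = -1306/147 - 4*sqrt(223)/751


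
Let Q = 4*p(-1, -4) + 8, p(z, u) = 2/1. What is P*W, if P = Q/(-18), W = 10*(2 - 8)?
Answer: 160/3 ≈ 53.333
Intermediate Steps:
p(z, u) = 2 (p(z, u) = 2*1 = 2)
Q = 16 (Q = 4*2 + 8 = 8 + 8 = 16)
W = -60 (W = 10*(-6) = -60)
P = -8/9 (P = 16/(-18) = 16*(-1/18) = -8/9 ≈ -0.88889)
P*W = -8/9*(-60) = 160/3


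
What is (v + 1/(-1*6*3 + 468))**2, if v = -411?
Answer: 34206132601/202500 ≈ 1.6892e+5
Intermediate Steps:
(v + 1/(-1*6*3 + 468))**2 = (-411 + 1/(-1*6*3 + 468))**2 = (-411 + 1/(-6*3 + 468))**2 = (-411 + 1/(-18 + 468))**2 = (-411 + 1/450)**2 = (-184949/450)**2 = 34206132601/202500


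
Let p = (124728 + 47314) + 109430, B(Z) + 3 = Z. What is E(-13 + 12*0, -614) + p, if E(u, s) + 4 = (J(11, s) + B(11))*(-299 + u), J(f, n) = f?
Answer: 275540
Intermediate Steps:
B(Z) = -3 + Z
p = 281472 (p = 172042 + 109430 = 281472)
E(u, s) = -5685 + 19*u (E(u, s) = -4 + (11 + (-3 + 11))*(-299 + u) = -4 + (11 + 8)*(-299 + u) = -4 + 19*(-299 + u) = -4 + (-5681 + 19*u) = -5685 + 19*u)
E(-13 + 12*0, -614) + p = (-5685 + 19*(-13 + 12*0)) + 281472 = (-5685 + 19*(-13 + 0)) + 281472 = (-5685 + 19*(-13)) + 281472 = (-5685 - 247) + 281472 = -5932 + 281472 = 275540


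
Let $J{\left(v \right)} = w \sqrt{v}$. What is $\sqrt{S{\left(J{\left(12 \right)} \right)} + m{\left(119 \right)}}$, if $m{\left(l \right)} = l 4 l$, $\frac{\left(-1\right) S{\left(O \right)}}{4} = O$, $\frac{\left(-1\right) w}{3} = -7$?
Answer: $2 \sqrt{14161 - 42 \sqrt{3}} \approx 237.39$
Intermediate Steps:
$w = 21$ ($w = \left(-3\right) \left(-7\right) = 21$)
$J{\left(v \right)} = 21 \sqrt{v}$
$S{\left(O \right)} = - 4 O$
$m{\left(l \right)} = 4 l^{2}$ ($m{\left(l \right)} = 4 l l = 4 l^{2}$)
$\sqrt{S{\left(J{\left(12 \right)} \right)} + m{\left(119 \right)}} = \sqrt{- 4 \cdot 21 \sqrt{12} + 4 \cdot 119^{2}} = \sqrt{- 4 \cdot 21 \cdot 2 \sqrt{3} + 4 \cdot 14161} = \sqrt{- 4 \cdot 42 \sqrt{3} + 56644} = \sqrt{- 168 \sqrt{3} + 56644} = \sqrt{56644 - 168 \sqrt{3}}$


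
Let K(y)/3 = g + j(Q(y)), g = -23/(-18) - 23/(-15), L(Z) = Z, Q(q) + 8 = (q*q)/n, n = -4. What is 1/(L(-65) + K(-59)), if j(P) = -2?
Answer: -30/1877 ≈ -0.015983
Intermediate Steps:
Q(q) = -8 - q²/4 (Q(q) = -8 + (q*q)/(-4) = -8 + q²*(-¼) = -8 - q²/4)
g = 253/90 (g = -23*(-1/18) - 23*(-1/15) = 23/18 + 23/15 = 253/90 ≈ 2.8111)
K(y) = 73/30 (K(y) = 3*(253/90 - 2) = 3*(73/90) = 73/30)
1/(L(-65) + K(-59)) = 1/(-65 + 73/30) = 1/(-1877/30) = -30/1877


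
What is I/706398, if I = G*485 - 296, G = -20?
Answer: -238/16819 ≈ -0.014151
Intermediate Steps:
I = -9996 (I = -20*485 - 296 = -9700 - 296 = -9996)
I/706398 = -9996/706398 = -9996*1/706398 = -238/16819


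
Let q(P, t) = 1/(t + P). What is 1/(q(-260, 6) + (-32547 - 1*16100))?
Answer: -254/12356339 ≈ -2.0556e-5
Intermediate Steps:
q(P, t) = 1/(P + t)
1/(q(-260, 6) + (-32547 - 1*16100)) = 1/(1/(-260 + 6) + (-32547 - 1*16100)) = 1/(1/(-254) + (-32547 - 16100)) = 1/(-1/254 - 48647) = 1/(-12356339/254) = -254/12356339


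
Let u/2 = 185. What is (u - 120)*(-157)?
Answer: -39250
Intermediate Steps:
u = 370 (u = 2*185 = 370)
(u - 120)*(-157) = (370 - 120)*(-157) = 250*(-157) = -39250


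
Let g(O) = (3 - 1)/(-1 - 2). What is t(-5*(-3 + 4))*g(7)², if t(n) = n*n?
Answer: 100/9 ≈ 11.111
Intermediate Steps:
g(O) = -⅔ (g(O) = 2/(-3) = 2*(-⅓) = -⅔)
t(n) = n²
t(-5*(-3 + 4))*g(7)² = (-5*(-3 + 4))²*(-⅔)² = (-5*1)²*(4/9) = (-5)²*(4/9) = 25*(4/9) = 100/9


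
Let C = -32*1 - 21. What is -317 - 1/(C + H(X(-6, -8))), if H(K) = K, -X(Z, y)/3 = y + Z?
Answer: -3486/11 ≈ -316.91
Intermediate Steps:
C = -53 (C = -32 - 21 = -53)
X(Z, y) = -3*Z - 3*y (X(Z, y) = -3*(y + Z) = -3*(Z + y) = -3*Z - 3*y)
-317 - 1/(C + H(X(-6, -8))) = -317 - 1/(-53 + (-3*(-6) - 3*(-8))) = -317 - 1/(-53 + (18 + 24)) = -317 - 1/(-53 + 42) = -317 - 1/(-11) = -317 - 1*(-1/11) = -317 + 1/11 = -3486/11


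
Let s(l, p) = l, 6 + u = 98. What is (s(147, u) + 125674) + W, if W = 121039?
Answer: 246860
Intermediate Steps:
u = 92 (u = -6 + 98 = 92)
(s(147, u) + 125674) + W = (147 + 125674) + 121039 = 125821 + 121039 = 246860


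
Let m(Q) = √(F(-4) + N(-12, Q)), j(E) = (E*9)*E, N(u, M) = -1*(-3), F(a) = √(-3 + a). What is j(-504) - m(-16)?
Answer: 2286144 - √(3 + I*√7) ≈ 2.2861e+6 - 0.70711*I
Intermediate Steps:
N(u, M) = 3
j(E) = 9*E² (j(E) = (9*E)*E = 9*E²)
m(Q) = √(3 + I*√7) (m(Q) = √(√(-3 - 4) + 3) = √(√(-7) + 3) = √(I*√7 + 3) = √(3 + I*√7))
j(-504) - m(-16) = 9*(-504)² - √(3 + I*√7) = 9*254016 - √(3 + I*√7) = 2286144 - √(3 + I*√7)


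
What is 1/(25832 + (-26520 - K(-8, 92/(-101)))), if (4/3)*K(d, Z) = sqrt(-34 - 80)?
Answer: -5504/3787265 + 6*I*sqrt(114)/3787265 ≈ -0.0014533 + 1.6915e-5*I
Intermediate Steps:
K(d, Z) = 3*I*sqrt(114)/4 (K(d, Z) = 3*sqrt(-34 - 80)/4 = 3*sqrt(-114)/4 = 3*(I*sqrt(114))/4 = 3*I*sqrt(114)/4)
1/(25832 + (-26520 - K(-8, 92/(-101)))) = 1/(25832 + (-26520 - 3*I*sqrt(114)/4)) = 1/(-688 - 3*I*sqrt(114)/4)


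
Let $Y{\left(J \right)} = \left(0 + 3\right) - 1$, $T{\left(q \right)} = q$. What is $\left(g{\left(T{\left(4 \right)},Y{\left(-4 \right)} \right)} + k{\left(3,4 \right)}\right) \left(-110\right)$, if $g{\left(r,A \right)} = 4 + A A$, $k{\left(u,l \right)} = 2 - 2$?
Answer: $-880$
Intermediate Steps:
$k{\left(u,l \right)} = 0$
$Y{\left(J \right)} = 2$ ($Y{\left(J \right)} = 3 - 1 = 2$)
$g{\left(r,A \right)} = 4 + A^{2}$
$\left(g{\left(T{\left(4 \right)},Y{\left(-4 \right)} \right)} + k{\left(3,4 \right)}\right) \left(-110\right) = \left(\left(4 + 2^{2}\right) + 0\right) \left(-110\right) = \left(\left(4 + 4\right) + 0\right) \left(-110\right) = \left(8 + 0\right) \left(-110\right) = 8 \left(-110\right) = -880$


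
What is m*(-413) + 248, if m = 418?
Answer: -172386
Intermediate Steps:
m*(-413) + 248 = 418*(-413) + 248 = -172634 + 248 = -172386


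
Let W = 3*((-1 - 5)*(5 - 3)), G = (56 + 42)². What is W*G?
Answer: -345744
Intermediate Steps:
G = 9604 (G = 98² = 9604)
W = -36 (W = 3*(-6*2) = 3*(-12) = -36)
W*G = -36*9604 = -345744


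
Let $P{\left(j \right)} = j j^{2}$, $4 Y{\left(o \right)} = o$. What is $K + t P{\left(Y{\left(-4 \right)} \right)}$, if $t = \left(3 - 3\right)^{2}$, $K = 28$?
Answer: $28$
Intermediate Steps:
$Y{\left(o \right)} = \frac{o}{4}$
$P{\left(j \right)} = j^{3}$
$t = 0$ ($t = 0^{2} = 0$)
$K + t P{\left(Y{\left(-4 \right)} \right)} = 28 + 0 \left(\frac{1}{4} \left(-4\right)\right)^{3} = 28 + 0 \left(-1\right)^{3} = 28 + 0 \left(-1\right) = 28 + 0 = 28$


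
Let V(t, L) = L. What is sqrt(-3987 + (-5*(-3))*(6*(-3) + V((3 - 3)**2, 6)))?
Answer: 3*I*sqrt(463) ≈ 64.552*I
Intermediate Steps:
sqrt(-3987 + (-5*(-3))*(6*(-3) + V((3 - 3)**2, 6))) = sqrt(-3987 + (-5*(-3))*(6*(-3) + 6)) = sqrt(-3987 + 15*(-18 + 6)) = sqrt(-3987 + 15*(-12)) = sqrt(-3987 - 180) = sqrt(-4167) = 3*I*sqrt(463)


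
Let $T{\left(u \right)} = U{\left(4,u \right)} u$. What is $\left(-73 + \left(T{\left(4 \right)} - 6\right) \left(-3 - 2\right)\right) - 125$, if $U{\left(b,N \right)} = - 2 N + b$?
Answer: $-88$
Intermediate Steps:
$U{\left(b,N \right)} = b - 2 N$
$T{\left(u \right)} = u \left(4 - 2 u\right)$ ($T{\left(u \right)} = \left(4 - 2 u\right) u = u \left(4 - 2 u\right)$)
$\left(-73 + \left(T{\left(4 \right)} - 6\right) \left(-3 - 2\right)\right) - 125 = \left(-73 + \left(2 \cdot 4 \left(2 - 4\right) - 6\right) \left(-3 - 2\right)\right) - 125 = \left(-73 + \left(2 \cdot 4 \left(2 - 4\right) - 6\right) \left(-5\right)\right) - 125 = \left(-73 + \left(2 \cdot 4 \left(-2\right) - 6\right) \left(-5\right)\right) - 125 = \left(-73 + \left(-16 - 6\right) \left(-5\right)\right) - 125 = \left(-73 - -110\right) - 125 = \left(-73 + 110\right) - 125 = 37 - 125 = -88$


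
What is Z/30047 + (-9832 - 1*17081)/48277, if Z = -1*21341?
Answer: -1838934368/1450579019 ≈ -1.2677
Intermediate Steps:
Z = -21341
Z/30047 + (-9832 - 1*17081)/48277 = -21341/30047 + (-9832 - 1*17081)/48277 = -21341*1/30047 + (-9832 - 17081)*(1/48277) = -21341/30047 - 26913*1/48277 = -21341/30047 - 26913/48277 = -1838934368/1450579019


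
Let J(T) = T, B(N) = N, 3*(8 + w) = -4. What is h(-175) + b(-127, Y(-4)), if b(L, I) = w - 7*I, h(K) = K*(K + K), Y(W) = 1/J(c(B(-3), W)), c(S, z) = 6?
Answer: 122479/2 ≈ 61240.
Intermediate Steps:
w = -28/3 (w = -8 + (⅓)*(-4) = -8 - 4/3 = -28/3 ≈ -9.3333)
Y(W) = ⅙ (Y(W) = 1/6 = ⅙)
h(K) = 2*K² (h(K) = K*(2*K) = 2*K²)
b(L, I) = -28/3 - 7*I
h(-175) + b(-127, Y(-4)) = 2*(-175)² + (-28/3 - 7*⅙) = 2*30625 + (-28/3 - 7/6) = 61250 - 21/2 = 122479/2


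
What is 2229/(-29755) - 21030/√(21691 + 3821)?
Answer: -2229/29755 - 3505*√6378/2126 ≈ -131.74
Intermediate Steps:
2229/(-29755) - 21030/√(21691 + 3821) = 2229*(-1/29755) - 21030*√6378/12756 = -2229/29755 - 21030*√6378/12756 = -2229/29755 - 3505*√6378/2126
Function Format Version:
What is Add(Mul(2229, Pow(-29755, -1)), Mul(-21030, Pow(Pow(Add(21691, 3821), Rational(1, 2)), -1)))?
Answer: Add(Rational(-2229, 29755), Mul(Rational(-3505, 2126), Pow(6378, Rational(1, 2)))) ≈ -131.74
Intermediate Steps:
Add(Mul(2229, Pow(-29755, -1)), Mul(-21030, Pow(Pow(Add(21691, 3821), Rational(1, 2)), -1))) = Add(Mul(2229, Rational(-1, 29755)), Mul(-21030, Pow(Pow(25512, Rational(1, 2)), -1))) = Add(Rational(-2229, 29755), Mul(-21030, Pow(Mul(2, Pow(6378, Rational(1, 2))), -1))) = Add(Rational(-2229, 29755), Mul(-21030, Mul(Rational(1, 12756), Pow(6378, Rational(1, 2))))) = Add(Rational(-2229, 29755), Mul(Rational(-3505, 2126), Pow(6378, Rational(1, 2))))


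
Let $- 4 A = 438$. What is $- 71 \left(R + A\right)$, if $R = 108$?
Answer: $\frac{213}{2} \approx 106.5$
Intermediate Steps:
$A = - \frac{219}{2}$ ($A = \left(- \frac{1}{4}\right) 438 = - \frac{219}{2} \approx -109.5$)
$- 71 \left(R + A\right) = - 71 \left(108 - \frac{219}{2}\right) = \left(-71\right) \left(- \frac{3}{2}\right) = \frac{213}{2}$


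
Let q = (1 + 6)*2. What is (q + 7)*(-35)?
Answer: -735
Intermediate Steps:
q = 14 (q = 7*2 = 14)
(q + 7)*(-35) = (14 + 7)*(-35) = 21*(-35) = -735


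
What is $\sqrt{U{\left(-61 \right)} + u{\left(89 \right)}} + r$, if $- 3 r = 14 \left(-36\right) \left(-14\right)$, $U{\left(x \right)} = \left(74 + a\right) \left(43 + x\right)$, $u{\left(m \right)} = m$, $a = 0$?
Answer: $-2352 + i \sqrt{1243} \approx -2352.0 + 35.256 i$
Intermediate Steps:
$U{\left(x \right)} = 3182 + 74 x$ ($U{\left(x \right)} = \left(74 + 0\right) \left(43 + x\right) = 74 \left(43 + x\right) = 3182 + 74 x$)
$r = -2352$ ($r = - \frac{14 \left(-36\right) \left(-14\right)}{3} = - \frac{\left(-504\right) \left(-14\right)}{3} = \left(- \frac{1}{3}\right) 7056 = -2352$)
$\sqrt{U{\left(-61 \right)} + u{\left(89 \right)}} + r = \sqrt{\left(3182 + 74 \left(-61\right)\right) + 89} - 2352 = \sqrt{\left(3182 - 4514\right) + 89} - 2352 = \sqrt{-1332 + 89} - 2352 = \sqrt{-1243} - 2352 = i \sqrt{1243} - 2352 = -2352 + i \sqrt{1243}$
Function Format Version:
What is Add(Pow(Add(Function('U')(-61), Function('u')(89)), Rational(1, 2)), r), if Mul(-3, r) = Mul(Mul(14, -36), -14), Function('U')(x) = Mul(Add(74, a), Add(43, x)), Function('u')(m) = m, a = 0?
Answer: Add(-2352, Mul(I, Pow(1243, Rational(1, 2)))) ≈ Add(-2352.0, Mul(35.256, I))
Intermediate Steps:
Function('U')(x) = Add(3182, Mul(74, x)) (Function('U')(x) = Mul(Add(74, 0), Add(43, x)) = Mul(74, Add(43, x)) = Add(3182, Mul(74, x)))
r = -2352 (r = Mul(Rational(-1, 3), Mul(Mul(14, -36), -14)) = Mul(Rational(-1, 3), Mul(-504, -14)) = Mul(Rational(-1, 3), 7056) = -2352)
Add(Pow(Add(Function('U')(-61), Function('u')(89)), Rational(1, 2)), r) = Add(Pow(Add(Add(3182, Mul(74, -61)), 89), Rational(1, 2)), -2352) = Add(Pow(Add(Add(3182, -4514), 89), Rational(1, 2)), -2352) = Add(Pow(Add(-1332, 89), Rational(1, 2)), -2352) = Add(Pow(-1243, Rational(1, 2)), -2352) = Add(Mul(I, Pow(1243, Rational(1, 2))), -2352) = Add(-2352, Mul(I, Pow(1243, Rational(1, 2))))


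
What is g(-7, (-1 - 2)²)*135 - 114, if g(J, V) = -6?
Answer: -924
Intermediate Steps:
g(-7, (-1 - 2)²)*135 - 114 = -6*135 - 114 = -810 - 114 = -924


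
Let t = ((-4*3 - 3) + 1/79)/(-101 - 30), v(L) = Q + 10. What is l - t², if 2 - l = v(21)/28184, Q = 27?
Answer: 5993641642627/3018557159384 ≈ 1.9856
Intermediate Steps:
v(L) = 37 (v(L) = 27 + 10 = 37)
t = 1184/10349 (t = ((-12 - 3) + 1/79)/(-131) = (-15 + 1/79)*(-1/131) = -1184/79*(-1/131) = 1184/10349 ≈ 0.11441)
l = 56331/28184 (l = 2 - 37/28184 = 56331/28184 ≈ 1.9987)
l - t² = 56331/28184 - (1184/10349)² = 56331/28184 - 1*1401856/107101801 = 56331/28184 - 1401856/107101801 = 5993641642627/3018557159384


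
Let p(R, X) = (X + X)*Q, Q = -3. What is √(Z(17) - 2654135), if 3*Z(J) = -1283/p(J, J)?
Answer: I*√27613576918/102 ≈ 1629.2*I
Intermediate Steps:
p(R, X) = -6*X (p(R, X) = (X + X)*(-3) = (2*X)*(-3) = -6*X)
Z(J) = 1283/(18*J) (Z(J) = (-1283*(-1/(6*J)))/3 = (-(-1283)/(6*J))/3 = (1283/(6*J))/3 = 1283/(18*J))
√(Z(17) - 2654135) = √((1283/18)/17 - 2654135) = √((1283/18)*(1/17) - 2654135) = √(1283/306 - 2654135) = √(-812164027/306) = I*√27613576918/102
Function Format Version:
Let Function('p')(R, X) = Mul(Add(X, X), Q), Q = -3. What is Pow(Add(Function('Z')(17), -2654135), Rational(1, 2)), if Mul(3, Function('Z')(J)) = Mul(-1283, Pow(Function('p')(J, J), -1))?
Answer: Mul(Rational(1, 102), I, Pow(27613576918, Rational(1, 2))) ≈ Mul(1629.2, I)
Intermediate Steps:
Function('p')(R, X) = Mul(-6, X) (Function('p')(R, X) = Mul(Add(X, X), -3) = Mul(Mul(2, X), -3) = Mul(-6, X))
Function('Z')(J) = Mul(Rational(1283, 18), Pow(J, -1)) (Function('Z')(J) = Mul(Rational(1, 3), Mul(-1283, Pow(Mul(-6, J), -1))) = Mul(Rational(1, 3), Mul(-1283, Mul(Rational(-1, 6), Pow(J, -1)))) = Mul(Rational(1, 3), Mul(Rational(1283, 6), Pow(J, -1))) = Mul(Rational(1283, 18), Pow(J, -1)))
Pow(Add(Function('Z')(17), -2654135), Rational(1, 2)) = Pow(Add(Mul(Rational(1283, 18), Pow(17, -1)), -2654135), Rational(1, 2)) = Pow(Add(Mul(Rational(1283, 18), Rational(1, 17)), -2654135), Rational(1, 2)) = Pow(Add(Rational(1283, 306), -2654135), Rational(1, 2)) = Pow(Rational(-812164027, 306), Rational(1, 2)) = Mul(Rational(1, 102), I, Pow(27613576918, Rational(1, 2)))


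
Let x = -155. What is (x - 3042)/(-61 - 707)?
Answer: 3197/768 ≈ 4.1628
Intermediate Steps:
(x - 3042)/(-61 - 707) = (-155 - 3042)/(-61 - 707) = -3197/(-768) = -3197*(-1/768) = 3197/768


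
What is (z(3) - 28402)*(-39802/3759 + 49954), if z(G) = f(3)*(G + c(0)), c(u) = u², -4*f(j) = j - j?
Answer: -761730620024/537 ≈ -1.4185e+9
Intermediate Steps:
f(j) = 0 (f(j) = -(j - j)/4 = -¼*0 = 0)
z(G) = 0 (z(G) = 0*(G + 0²) = 0*(G + 0) = 0*G = 0)
(z(3) - 28402)*(-39802/3759 + 49954) = (0 - 28402)*(-39802/3759 + 49954) = -28402*(-39802*1/3759 + 49954) = -28402*(-5686/537 + 49954) = -28402*26819612/537 = -761730620024/537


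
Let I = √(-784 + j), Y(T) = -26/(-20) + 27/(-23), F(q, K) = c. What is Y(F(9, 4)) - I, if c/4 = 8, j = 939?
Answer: 29/230 - √155 ≈ -12.324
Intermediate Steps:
c = 32 (c = 4*8 = 32)
F(q, K) = 32
Y(T) = 29/230 (Y(T) = -26*(-1/20) + 27*(-1/23) = 13/10 - 27/23 = 29/230)
I = √155 (I = √(-784 + 939) = √155 ≈ 12.450)
Y(F(9, 4)) - I = 29/230 - √155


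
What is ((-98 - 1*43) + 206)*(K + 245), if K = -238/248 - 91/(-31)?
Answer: 1990625/124 ≈ 16053.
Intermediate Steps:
K = 245/124 (K = -238*1/248 - 91*(-1/31) = -119/124 + 91/31 = 245/124 ≈ 1.9758)
((-98 - 1*43) + 206)*(K + 245) = ((-98 - 1*43) + 206)*(245/124 + 245) = ((-98 - 43) + 206)*(30625/124) = (-141 + 206)*(30625/124) = 65*(30625/124) = 1990625/124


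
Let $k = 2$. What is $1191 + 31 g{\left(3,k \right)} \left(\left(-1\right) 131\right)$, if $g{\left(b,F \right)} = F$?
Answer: $-6931$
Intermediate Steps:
$1191 + 31 g{\left(3,k \right)} \left(\left(-1\right) 131\right) = 1191 + 31 \cdot 2 \left(\left(-1\right) 131\right) = 1191 + 62 \left(-131\right) = 1191 - 8122 = -6931$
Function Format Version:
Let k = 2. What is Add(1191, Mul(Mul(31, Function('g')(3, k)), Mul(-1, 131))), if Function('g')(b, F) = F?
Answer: -6931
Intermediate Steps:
Add(1191, Mul(Mul(31, Function('g')(3, k)), Mul(-1, 131))) = Add(1191, Mul(Mul(31, 2), Mul(-1, 131))) = Add(1191, Mul(62, -131)) = Add(1191, -8122) = -6931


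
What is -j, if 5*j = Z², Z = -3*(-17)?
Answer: -2601/5 ≈ -520.20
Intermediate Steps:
Z = 51
j = 2601/5 (j = (⅕)*51² = (⅕)*2601 = 2601/5 ≈ 520.20)
-j = -1*2601/5 = -2601/5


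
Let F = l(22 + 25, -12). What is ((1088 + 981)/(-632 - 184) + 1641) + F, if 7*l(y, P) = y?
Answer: 9397261/5712 ≈ 1645.2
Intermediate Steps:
l(y, P) = y/7
F = 47/7 (F = (22 + 25)/7 = (⅐)*47 = 47/7 ≈ 6.7143)
((1088 + 981)/(-632 - 184) + 1641) + F = ((1088 + 981)/(-632 - 184) + 1641) + 47/7 = (2069/(-816) + 1641) + 47/7 = (2069*(-1/816) + 1641) + 47/7 = (-2069/816 + 1641) + 47/7 = 1336987/816 + 47/7 = 9397261/5712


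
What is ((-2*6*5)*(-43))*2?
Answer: 5160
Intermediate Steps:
((-2*6*5)*(-43))*2 = (-12*5*(-43))*2 = -60*(-43)*2 = 2580*2 = 5160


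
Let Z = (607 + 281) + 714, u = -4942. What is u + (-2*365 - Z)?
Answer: -7274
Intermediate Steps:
Z = 1602 (Z = 888 + 714 = 1602)
u + (-2*365 - Z) = -4942 + (-2*365 - 1*1602) = -4942 + (-730 - 1602) = -4942 - 2332 = -7274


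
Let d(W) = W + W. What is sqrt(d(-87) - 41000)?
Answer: I*sqrt(41174) ≈ 202.91*I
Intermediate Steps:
d(W) = 2*W
sqrt(d(-87) - 41000) = sqrt(2*(-87) - 41000) = sqrt(-174 - 41000) = sqrt(-41174) = I*sqrt(41174)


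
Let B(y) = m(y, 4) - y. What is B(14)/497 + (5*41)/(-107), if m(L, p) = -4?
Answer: -103811/53179 ≈ -1.9521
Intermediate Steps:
B(y) = -4 - y
B(14)/497 + (5*41)/(-107) = (-4 - 1*14)/497 + (5*41)/(-107) = (-4 - 14)*(1/497) + 205*(-1/107) = -18*1/497 - 205/107 = -18/497 - 205/107 = -103811/53179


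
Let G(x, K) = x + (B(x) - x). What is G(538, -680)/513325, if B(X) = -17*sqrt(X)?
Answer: -17*sqrt(538)/513325 ≈ -0.00076815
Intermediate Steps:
G(x, K) = -17*sqrt(x) (G(x, K) = x + (-17*sqrt(x) - x) = x + (-x - 17*sqrt(x)) = -17*sqrt(x))
G(538, -680)/513325 = -17*sqrt(538)/513325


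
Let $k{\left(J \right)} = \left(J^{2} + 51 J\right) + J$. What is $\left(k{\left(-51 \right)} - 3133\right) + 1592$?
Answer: $-1592$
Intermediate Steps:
$k{\left(J \right)} = J^{2} + 52 J$
$\left(k{\left(-51 \right)} - 3133\right) + 1592 = \left(- 51 \left(52 - 51\right) - 3133\right) + 1592 = \left(\left(-51\right) 1 - 3133\right) + 1592 = \left(-51 - 3133\right) + 1592 = -3184 + 1592 = -1592$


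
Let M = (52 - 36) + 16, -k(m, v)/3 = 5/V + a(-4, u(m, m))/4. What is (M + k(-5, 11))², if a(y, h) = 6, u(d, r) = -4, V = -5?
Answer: 3721/4 ≈ 930.25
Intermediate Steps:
k(m, v) = -3/2 (k(m, v) = -3*(5/(-5) + 6/4) = -3*(5*(-⅕) + 6*(¼)) = -3*(-1 + 3/2) = -3*½ = -3/2)
M = 32 (M = 16 + 16 = 32)
(M + k(-5, 11))² = (32 - 3/2)² = (61/2)² = 3721/4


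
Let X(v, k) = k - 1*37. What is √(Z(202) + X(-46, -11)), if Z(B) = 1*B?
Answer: √154 ≈ 12.410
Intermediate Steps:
Z(B) = B
X(v, k) = -37 + k (X(v, k) = k - 37 = -37 + k)
√(Z(202) + X(-46, -11)) = √(202 + (-37 - 11)) = √(202 - 48) = √154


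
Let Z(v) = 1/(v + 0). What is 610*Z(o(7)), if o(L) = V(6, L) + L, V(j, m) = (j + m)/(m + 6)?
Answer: 305/4 ≈ 76.250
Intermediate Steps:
V(j, m) = (j + m)/(6 + m)
o(L) = 1 + L (o(L) = (6 + L)/(6 + L) + L = 1 + L)
Z(v) = 1/v
610*Z(o(7)) = 610/(1 + 7) = 610/8 = 610*(1/8) = 305/4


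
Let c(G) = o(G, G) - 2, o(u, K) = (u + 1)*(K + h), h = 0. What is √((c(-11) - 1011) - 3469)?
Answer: 2*I*√1093 ≈ 66.121*I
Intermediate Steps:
o(u, K) = K*(1 + u) (o(u, K) = (u + 1)*(K + 0) = (1 + u)*K = K*(1 + u))
c(G) = -2 + G*(1 + G) (c(G) = G*(1 + G) - 2 = -2 + G*(1 + G))
√((c(-11) - 1011) - 3469) = √(((-2 - 11 + (-11)²) - 1011) - 3469) = √(((-2 - 11 + 121) - 1011) - 3469) = √((108 - 1011) - 3469) = √(-903 - 3469) = √(-4372) = 2*I*√1093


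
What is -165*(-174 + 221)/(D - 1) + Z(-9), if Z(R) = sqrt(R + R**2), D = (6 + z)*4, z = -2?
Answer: -517 + 6*sqrt(2) ≈ -508.51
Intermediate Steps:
D = 16 (D = (6 - 2)*4 = 4*4 = 16)
-165*(-174 + 221)/(D - 1) + Z(-9) = -165*(-174 + 221)/(16 - 1) + sqrt(-9*(1 - 9)) = -7755/15 + sqrt(-9*(-8)) = -7755/15 + sqrt(72) = -165*47/15 + 6*sqrt(2) = -517 + 6*sqrt(2)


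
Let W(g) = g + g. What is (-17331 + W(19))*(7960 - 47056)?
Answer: 676087128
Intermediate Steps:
W(g) = 2*g
(-17331 + W(19))*(7960 - 47056) = (-17331 + 2*19)*(7960 - 47056) = (-17331 + 38)*(-39096) = -17293*(-39096) = 676087128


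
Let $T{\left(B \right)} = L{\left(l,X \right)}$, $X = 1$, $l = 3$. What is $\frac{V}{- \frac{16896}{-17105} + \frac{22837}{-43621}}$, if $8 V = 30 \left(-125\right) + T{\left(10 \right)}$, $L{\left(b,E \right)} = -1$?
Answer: $- \frac{254432786905}{251922568} \approx -1010.0$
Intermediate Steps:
$T{\left(B \right)} = -1$
$V = - \frac{3751}{8}$ ($V = \frac{30 \left(-125\right) - 1}{8} = \frac{-3750 - 1}{8} = \frac{1}{8} \left(-3751\right) = - \frac{3751}{8} \approx -468.88$)
$\frac{V}{- \frac{16896}{-17105} + \frac{22837}{-43621}} = - \frac{3751}{8 \left(- \frac{16896}{-17105} + \frac{22837}{-43621}\right)} = - \frac{3751}{8 \left(\left(-16896\right) \left(- \frac{1}{17105}\right) + 22837 \left(- \frac{1}{43621}\right)\right)} = - \frac{3751}{8 \left(\frac{1536}{1555} - \frac{22837}{43621}\right)} = - \frac{3751}{8 \cdot \frac{31490321}{67830655}} = \left(- \frac{3751}{8}\right) \frac{67830655}{31490321} = - \frac{254432786905}{251922568}$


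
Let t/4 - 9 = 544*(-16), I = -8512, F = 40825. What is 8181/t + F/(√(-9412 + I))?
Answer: -8181/34780 - 40825*I*√4481/8962 ≈ -0.23522 - 304.94*I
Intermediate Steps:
t = -34780 (t = 36 + 4*(544*(-16)) = 36 + 4*(-8704) = 36 - 34816 = -34780)
8181/t + F/(√(-9412 + I)) = 8181/(-34780) + 40825/(√(-9412 - 8512)) = 8181*(-1/34780) + 40825/(√(-17924)) = -8181/34780 + 40825/((2*I*√4481)) = -8181/34780 + 40825*(-I*√4481/8962) = -8181/34780 - 40825*I*√4481/8962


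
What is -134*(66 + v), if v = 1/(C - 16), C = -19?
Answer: -309406/35 ≈ -8840.2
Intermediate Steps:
v = -1/35 (v = 1/(-19 - 16) = 1/(-35) = -1/35 ≈ -0.028571)
-134*(66 + v) = -134*(66 - 1/35) = -134*2309/35 = -309406/35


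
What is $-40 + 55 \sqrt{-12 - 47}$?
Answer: $-40 + 55 i \sqrt{59} \approx -40.0 + 422.46 i$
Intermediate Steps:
$-40 + 55 \sqrt{-12 - 47} = -40 + 55 \sqrt{-59} = -40 + 55 i \sqrt{59}$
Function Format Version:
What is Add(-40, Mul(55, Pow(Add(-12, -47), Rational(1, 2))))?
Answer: Add(-40, Mul(55, I, Pow(59, Rational(1, 2)))) ≈ Add(-40.000, Mul(422.46, I))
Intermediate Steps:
Add(-40, Mul(55, Pow(Add(-12, -47), Rational(1, 2)))) = Add(-40, Mul(55, Pow(-59, Rational(1, 2)))) = Add(-40, Mul(55, Mul(I, Pow(59, Rational(1, 2))))) = Add(-40, Mul(55, I, Pow(59, Rational(1, 2))))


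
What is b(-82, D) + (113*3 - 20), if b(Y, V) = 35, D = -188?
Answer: 354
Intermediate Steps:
b(-82, D) + (113*3 - 20) = 35 + (113*3 - 20) = 35 + (339 - 20) = 35 + 319 = 354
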